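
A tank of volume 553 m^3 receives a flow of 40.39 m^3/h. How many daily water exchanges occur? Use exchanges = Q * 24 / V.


Daily flow volume = 40.39 m^3/h * 24 h = 969.36 m^3/day
Exchanges = daily flow / tank volume = 969.36 / 553 = 1.75291 exchanges/day

1.75291 exchanges/day


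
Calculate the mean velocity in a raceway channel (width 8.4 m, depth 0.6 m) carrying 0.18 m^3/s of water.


Cross-sectional area = W * d = 8.4 * 0.6 = 5.04 m^2
Velocity = Q / A = 0.18 / 5.04 = 0.0357143 m/s

0.0357143 m/s


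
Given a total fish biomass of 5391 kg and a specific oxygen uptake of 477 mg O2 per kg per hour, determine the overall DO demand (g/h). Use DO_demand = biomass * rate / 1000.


Total O2 consumption (mg/h) = 5391 kg * 477 mg/(kg*h) = 2571507 mg/h
Convert to g/h: 2571507 / 1000 = 2571.507 g/h

2571.507 g/h


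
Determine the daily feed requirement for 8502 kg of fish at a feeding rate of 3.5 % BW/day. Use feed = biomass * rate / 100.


Feeding rate fraction = 3.5% / 100 = 0.035
Daily feed = 8502 kg * 0.035 = 297.57 kg/day

297.57 kg/day


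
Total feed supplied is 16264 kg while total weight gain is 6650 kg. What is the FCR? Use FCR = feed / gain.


FCR = feed consumed / weight gained
FCR = 16264 kg / 6650 kg = 2.44571

2.44571


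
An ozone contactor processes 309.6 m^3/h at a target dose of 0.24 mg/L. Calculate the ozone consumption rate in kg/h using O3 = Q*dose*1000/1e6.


O3 demand (mg/h) = Q * dose * 1000 = 309.6 * 0.24 * 1000 = 74304 mg/h
Convert mg to kg: 74304 / 1e6 = 0.074304 kg/h

0.074304 kg/h


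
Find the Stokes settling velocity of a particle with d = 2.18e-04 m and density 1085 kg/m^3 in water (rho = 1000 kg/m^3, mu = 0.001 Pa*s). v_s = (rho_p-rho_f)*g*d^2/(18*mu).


Density difference: rho_p - rho_f = 1085 - 1000 = 85 kg/m^3
d^2 = (2.18e-04)^2 = 4.7524e-08 m^2
Numerator = (rho_p - rho_f) * g * d^2 = 85 * 9.81 * 4.7524e-08 = 3.9627887e-05
Denominator = 18 * mu = 18 * 0.001 = 0.018
v_s = 3.9627887e-05 / 0.018 = 0.00220155 m/s
Check: Re = rho_f * v_s * d / mu = 1000 * 0.00220155 * 2.18e-04 / 0.001 = 0.48 < 1, so Stokes' law applies.

0.00220155 m/s


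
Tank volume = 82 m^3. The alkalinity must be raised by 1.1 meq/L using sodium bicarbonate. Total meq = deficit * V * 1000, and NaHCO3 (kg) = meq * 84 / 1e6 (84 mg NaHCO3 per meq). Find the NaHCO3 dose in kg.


Tank volume in L = 82 m^3 * 1000 = 82000 L
Total meq required = 1.1 meq/L * 82000 L = 90200 meq
NaHCO3 mass = 90200 meq * 84 mg/meq / 1e6 = 7.5768 kg

7.5768 kg


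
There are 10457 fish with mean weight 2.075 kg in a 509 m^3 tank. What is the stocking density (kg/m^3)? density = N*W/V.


Total biomass = 10457 fish * 2.075 kg = 21698.275 kg
Density = total biomass / volume = 21698.275 / 509 = 42.6292 kg/m^3

42.6292 kg/m^3


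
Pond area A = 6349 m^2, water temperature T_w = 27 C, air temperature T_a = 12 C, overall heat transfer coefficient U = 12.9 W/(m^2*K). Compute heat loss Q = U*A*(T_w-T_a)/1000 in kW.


Temperature difference dT = 27 - 12 = 15 K
Heat loss (W) = U * A * dT = 12.9 * 6349 * 15 = 1228531.5 W
Convert to kW: 1228531.5 / 1000 = 1228.5315 kW

1228.5315 kW


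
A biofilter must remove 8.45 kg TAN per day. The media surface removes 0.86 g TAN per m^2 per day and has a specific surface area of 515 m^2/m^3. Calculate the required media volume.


A = 8.45*1000 / 0.86 = 9825.5814 m^2
V = 9825.5814 / 515 = 19.0788

19.0788 m^3


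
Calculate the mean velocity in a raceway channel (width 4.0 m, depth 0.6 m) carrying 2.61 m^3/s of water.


Cross-sectional area = W * d = 4.0 * 0.6 = 2.4 m^2
Velocity = Q / A = 2.61 / 2.4 = 1.0875 m/s

1.0875 m/s


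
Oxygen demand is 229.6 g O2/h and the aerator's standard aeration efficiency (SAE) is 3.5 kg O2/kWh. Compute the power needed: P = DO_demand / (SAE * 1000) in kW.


SAE in g O2/kWh = 3.5 * 1000 = 3500 g/kWh
P = DO_demand / SAE_g = 229.6 / 3500 = 0.0656 kW

0.0656 kW


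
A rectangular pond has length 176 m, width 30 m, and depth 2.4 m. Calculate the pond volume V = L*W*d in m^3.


Base area = L * W = 176 * 30 = 5280 m^2
Volume = area * depth = 5280 * 2.4 = 12672 m^3

12672 m^3


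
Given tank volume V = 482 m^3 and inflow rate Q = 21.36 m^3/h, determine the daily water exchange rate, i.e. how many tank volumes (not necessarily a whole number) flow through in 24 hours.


Daily flow volume = 21.36 m^3/h * 24 h = 512.64 m^3/day
Exchanges = daily flow / tank volume = 512.64 / 482 = 1.06357 exchanges/day

1.06357 exchanges/day


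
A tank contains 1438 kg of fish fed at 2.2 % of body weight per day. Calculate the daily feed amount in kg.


Feeding rate fraction = 2.2% / 100 = 0.022
Daily feed = 1438 kg * 0.022 = 31.636 kg/day

31.636 kg/day


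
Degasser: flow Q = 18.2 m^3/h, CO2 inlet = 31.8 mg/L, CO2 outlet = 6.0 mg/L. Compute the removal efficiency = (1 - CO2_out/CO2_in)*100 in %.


CO2_out / CO2_in = 6.0 / 31.8 = 0.18867925
Fraction remaining = 0.18867925
efficiency = (1 - 0.18867925) * 100 = 81.1321 %

81.1321 %


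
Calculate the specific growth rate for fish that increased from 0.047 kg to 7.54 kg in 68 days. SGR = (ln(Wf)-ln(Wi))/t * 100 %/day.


ln(W_f) = ln(7.54) = 2.0202222
ln(W_i) = ln(0.047) = -3.0576077
ln(W_f) - ln(W_i) = 2.0202222 - -3.0576077 = 5.0778299
SGR = 5.0778299 / 68 * 100 = 7.4674 %/day

7.4674 %/day


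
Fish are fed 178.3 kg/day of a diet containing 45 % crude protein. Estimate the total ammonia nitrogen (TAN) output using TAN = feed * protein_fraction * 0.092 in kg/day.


Protein in feed = 178.3 * 45/100 = 80.235 kg/day
TAN = protein * 0.092 = 80.235 * 0.092 = 7.38162 kg/day

7.38162 kg/day


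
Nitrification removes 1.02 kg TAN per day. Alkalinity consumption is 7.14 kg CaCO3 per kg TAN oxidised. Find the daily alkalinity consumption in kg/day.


Alkalinity factor: 7.14 kg CaCO3 consumed per kg TAN nitrified
alk = 1.02 kg TAN * 7.14 = 7.2828 kg CaCO3/day

7.2828 kg CaCO3/day


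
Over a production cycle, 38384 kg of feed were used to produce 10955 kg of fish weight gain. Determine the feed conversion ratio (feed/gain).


FCR = feed consumed / weight gained
FCR = 38384 kg / 10955 kg = 3.50379

3.50379


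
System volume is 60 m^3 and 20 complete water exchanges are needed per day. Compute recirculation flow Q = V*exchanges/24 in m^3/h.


Daily recirculation volume = 60 m^3 * 20 = 1200 m^3/day
Flow rate Q = daily volume / 24 h = 1200 / 24 = 50 m^3/h

50 m^3/h


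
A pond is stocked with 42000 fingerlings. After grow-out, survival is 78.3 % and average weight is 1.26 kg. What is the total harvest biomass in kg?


Survivors = 42000 * 78.3/100 = 32886 fish
Harvest biomass = survivors * W_f = 32886 * 1.26 = 41436.36 kg

41436.36 kg


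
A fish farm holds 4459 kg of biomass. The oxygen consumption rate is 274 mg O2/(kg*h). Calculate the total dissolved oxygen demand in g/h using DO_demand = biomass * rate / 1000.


Total O2 consumption (mg/h) = 4459 kg * 274 mg/(kg*h) = 1221766 mg/h
Convert to g/h: 1221766 / 1000 = 1221.766 g/h

1221.766 g/h


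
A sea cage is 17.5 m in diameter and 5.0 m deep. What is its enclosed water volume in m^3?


r = d/2 = 17.5/2 = 8.75 m
Base area = pi*r^2 = pi*8.75^2 = 240.52819 m^2
Volume = 240.52819 * 5.0 = 1202.64 m^3

1202.64 m^3


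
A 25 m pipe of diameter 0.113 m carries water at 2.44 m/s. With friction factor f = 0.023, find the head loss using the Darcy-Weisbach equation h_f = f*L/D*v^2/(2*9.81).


v^2 = 2.44^2 = 5.9536 m^2/s^2
L/D = 25/0.113 = 221.23894
h_f = f*(L/D)*v^2/(2g) = 0.023 * 221.23894 * 5.9536 / 19.62 = 1.54408 m

1.54408 m


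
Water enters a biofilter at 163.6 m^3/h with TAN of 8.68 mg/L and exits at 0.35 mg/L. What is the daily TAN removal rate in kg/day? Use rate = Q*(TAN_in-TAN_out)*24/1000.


Concentration drop: TAN_in - TAN_out = 8.68 - 0.35 = 8.33 mg/L
Hourly TAN removed = Q * dTAN = 163.6 m^3/h * 8.33 mg/L = 1362.788 g/h  (m^3/h * mg/L = g/h)
Daily TAN removed = 1362.788 * 24 = 32706.912 g/day
Convert to kg/day: 32706.912 / 1000 = 32.706912 kg/day

32.706912 kg/day


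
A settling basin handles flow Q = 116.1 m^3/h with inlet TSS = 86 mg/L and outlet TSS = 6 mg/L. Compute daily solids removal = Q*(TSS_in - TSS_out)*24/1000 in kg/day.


Concentration drop: TSS_in - TSS_out = 86 - 6 = 80 mg/L
Hourly solids removed = Q * dTSS = 116.1 m^3/h * 80 mg/L = 9288 g/h  (m^3/h * mg/L = g/h)
Daily solids removed = 9288 * 24 = 222912 g/day
Convert g to kg: 222912 / 1000 = 222.912 kg/day

222.912 kg/day


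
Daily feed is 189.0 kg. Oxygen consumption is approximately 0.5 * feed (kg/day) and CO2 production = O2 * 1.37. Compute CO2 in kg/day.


O2 = 189.0 * 0.5 = 94.5
CO2 = 94.5 * 1.37 = 129.465

129.465 kg/day


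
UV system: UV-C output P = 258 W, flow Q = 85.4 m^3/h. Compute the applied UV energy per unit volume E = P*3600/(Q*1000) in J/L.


Energy delivered per hour = 258 W * 3600 s = 928800 J/h
Volume treated per hour = 85.4 m^3/h * 1000 = 85400 L/h
dose = 928800 / 85400 = 10.8759 J/L

10.8759 J/L


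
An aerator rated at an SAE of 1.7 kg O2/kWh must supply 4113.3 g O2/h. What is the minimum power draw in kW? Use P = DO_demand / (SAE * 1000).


SAE in g O2/kWh = 1.7 * 1000 = 1700 g/kWh
P = DO_demand / SAE_g = 4113.3 / 1700 = 2.41959 kW

2.41959 kW


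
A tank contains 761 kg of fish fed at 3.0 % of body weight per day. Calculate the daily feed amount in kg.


Feeding rate fraction = 3.0% / 100 = 0.03
Daily feed = 761 kg * 0.03 = 22.83 kg/day

22.83 kg/day


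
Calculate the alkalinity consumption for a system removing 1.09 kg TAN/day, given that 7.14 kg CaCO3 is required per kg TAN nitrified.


Alkalinity factor: 7.14 kg CaCO3 consumed per kg TAN nitrified
alk = 1.09 kg TAN * 7.14 = 7.7826 kg CaCO3/day

7.7826 kg CaCO3/day


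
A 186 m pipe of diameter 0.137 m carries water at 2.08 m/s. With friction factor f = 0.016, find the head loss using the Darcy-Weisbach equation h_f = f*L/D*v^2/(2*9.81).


v^2 = 2.08^2 = 4.3264 m^2/s^2
L/D = 186/0.137 = 1357.6642
h_f = f*(L/D)*v^2/(2g) = 0.016 * 1357.6642 * 4.3264 / 19.62 = 4.79005 m

4.79005 m


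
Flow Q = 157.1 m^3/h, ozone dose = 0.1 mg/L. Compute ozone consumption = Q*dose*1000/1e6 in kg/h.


O3 demand (mg/h) = Q * dose * 1000 = 157.1 * 0.1 * 1000 = 15710 mg/h
Convert mg to kg: 15710 / 1e6 = 0.01571 kg/h

0.01571 kg/h


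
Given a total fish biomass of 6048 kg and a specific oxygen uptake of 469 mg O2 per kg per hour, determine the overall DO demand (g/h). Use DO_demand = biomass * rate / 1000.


Total O2 consumption (mg/h) = 6048 kg * 469 mg/(kg*h) = 2836512 mg/h
Convert to g/h: 2836512 / 1000 = 2836.512 g/h

2836.512 g/h


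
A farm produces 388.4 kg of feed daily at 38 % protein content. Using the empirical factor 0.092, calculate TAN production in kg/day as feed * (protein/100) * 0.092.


Protein in feed = 388.4 * 38/100 = 147.592 kg/day
TAN = protein * 0.092 = 147.592 * 0.092 = 13.578464 kg/day

13.578464 kg/day


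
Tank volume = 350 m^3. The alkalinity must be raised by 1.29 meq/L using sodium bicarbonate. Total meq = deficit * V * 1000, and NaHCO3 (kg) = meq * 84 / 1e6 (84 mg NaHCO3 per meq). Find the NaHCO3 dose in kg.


Tank volume in L = 350 m^3 * 1000 = 350000 L
Total meq required = 1.29 meq/L * 350000 L = 451500 meq
NaHCO3 mass = 451500 meq * 84 mg/meq / 1e6 = 37.926 kg

37.926 kg


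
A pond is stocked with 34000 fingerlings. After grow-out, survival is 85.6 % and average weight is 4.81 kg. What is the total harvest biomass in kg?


Survivors = 34000 * 85.6/100 = 29104 fish
Harvest biomass = survivors * W_f = 29104 * 4.81 = 139990.24 kg

139990.24 kg


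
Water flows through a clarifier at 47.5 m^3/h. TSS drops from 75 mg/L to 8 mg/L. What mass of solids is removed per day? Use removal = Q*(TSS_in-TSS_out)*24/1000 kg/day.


Concentration drop: TSS_in - TSS_out = 75 - 8 = 67 mg/L
Hourly solids removed = Q * dTSS = 47.5 m^3/h * 67 mg/L = 3182.5 g/h  (m^3/h * mg/L = g/h)
Daily solids removed = 3182.5 * 24 = 76380 g/day
Convert g to kg: 76380 / 1000 = 76.38 kg/day

76.38 kg/day


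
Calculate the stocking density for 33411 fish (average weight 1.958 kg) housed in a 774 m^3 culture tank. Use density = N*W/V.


Total biomass = 33411 fish * 1.958 kg = 65418.738 kg
Density = total biomass / volume = 65418.738 / 774 = 84.5203 kg/m^3

84.5203 kg/m^3


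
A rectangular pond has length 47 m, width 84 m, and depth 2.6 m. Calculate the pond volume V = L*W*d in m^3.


Base area = L * W = 47 * 84 = 3948 m^2
Volume = area * depth = 3948 * 2.6 = 10264.8 m^3

10264.8 m^3


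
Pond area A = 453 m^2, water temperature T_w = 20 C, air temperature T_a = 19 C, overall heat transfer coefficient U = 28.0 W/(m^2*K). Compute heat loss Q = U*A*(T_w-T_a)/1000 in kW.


Temperature difference dT = 20 - 19 = 1 K
Heat loss (W) = U * A * dT = 28.0 * 453 * 1 = 12684 W
Convert to kW: 12684 / 1000 = 12.684 kW

12.684 kW


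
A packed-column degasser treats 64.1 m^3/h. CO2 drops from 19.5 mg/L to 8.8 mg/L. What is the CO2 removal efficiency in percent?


CO2_out / CO2_in = 8.8 / 19.5 = 0.45128205
Fraction remaining = 0.45128205
efficiency = (1 - 0.45128205) * 100 = 54.8718 %

54.8718 %


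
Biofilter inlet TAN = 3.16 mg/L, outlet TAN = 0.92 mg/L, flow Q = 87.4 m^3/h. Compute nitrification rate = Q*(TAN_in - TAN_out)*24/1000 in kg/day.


Concentration drop: TAN_in - TAN_out = 3.16 - 0.92 = 2.24 mg/L
Hourly TAN removed = Q * dTAN = 87.4 m^3/h * 2.24 mg/L = 195.776 g/h  (m^3/h * mg/L = g/h)
Daily TAN removed = 195.776 * 24 = 4698.624 g/day
Convert to kg/day: 4698.624 / 1000 = 4.698624 kg/day

4.698624 kg/day


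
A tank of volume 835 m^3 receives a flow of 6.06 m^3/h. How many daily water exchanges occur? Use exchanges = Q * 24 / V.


Daily flow volume = 6.06 m^3/h * 24 h = 145.44 m^3/day
Exchanges = daily flow / tank volume = 145.44 / 835 = 0.17418 exchanges/day

0.17418 exchanges/day


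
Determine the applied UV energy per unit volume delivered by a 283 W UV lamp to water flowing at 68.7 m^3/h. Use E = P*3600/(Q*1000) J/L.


Energy delivered per hour = 283 W * 3600 s = 1018800 J/h
Volume treated per hour = 68.7 m^3/h * 1000 = 68700 L/h
dose = 1018800 / 68700 = 14.8297 J/L

14.8297 J/L


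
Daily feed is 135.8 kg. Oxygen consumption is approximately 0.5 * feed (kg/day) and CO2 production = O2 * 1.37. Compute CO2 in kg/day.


O2 = 135.8 * 0.5 = 67.9
CO2 = 67.9 * 1.37 = 93.023

93.023 kg/day


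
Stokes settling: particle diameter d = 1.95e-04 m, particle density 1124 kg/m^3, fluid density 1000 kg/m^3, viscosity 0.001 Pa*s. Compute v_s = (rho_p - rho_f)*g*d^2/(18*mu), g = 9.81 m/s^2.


Density difference: rho_p - rho_f = 1124 - 1000 = 124 kg/m^3
d^2 = (1.95e-04)^2 = 3.8025e-08 m^2
Numerator = (rho_p - rho_f) * g * d^2 = 124 * 9.81 * 3.8025e-08 = 4.6255131e-05
Denominator = 18 * mu = 18 * 0.001 = 0.018
v_s = 4.6255131e-05 / 0.018 = 0.00256973 m/s
Check: Re = rho_f * v_s * d / mu = 1000 * 0.00256973 * 1.95e-04 / 0.001 = 0.501 < 1, so Stokes' law applies.

0.00256973 m/s


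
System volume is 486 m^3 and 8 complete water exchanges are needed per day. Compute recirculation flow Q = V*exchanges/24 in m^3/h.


Daily recirculation volume = 486 m^3 * 8 = 3888 m^3/day
Flow rate Q = daily volume / 24 h = 3888 / 24 = 162 m^3/h

162 m^3/h


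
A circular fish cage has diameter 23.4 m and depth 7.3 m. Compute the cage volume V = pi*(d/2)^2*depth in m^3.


r = d/2 = 23.4/2 = 11.7 m
Base area = pi*r^2 = pi*11.7^2 = 430.05262 m^2
Volume = 430.05262 * 7.3 = 3139.38 m^3

3139.38 m^3


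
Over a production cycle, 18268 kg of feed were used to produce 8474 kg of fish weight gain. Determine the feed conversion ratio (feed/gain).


FCR = feed consumed / weight gained
FCR = 18268 kg / 8474 kg = 2.15577

2.15577


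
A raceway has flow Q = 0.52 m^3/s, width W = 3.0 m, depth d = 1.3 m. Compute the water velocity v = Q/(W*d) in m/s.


Cross-sectional area = W * d = 3.0 * 1.3 = 3.9 m^2
Velocity = Q / A = 0.52 / 3.9 = 0.133333 m/s

0.133333 m/s


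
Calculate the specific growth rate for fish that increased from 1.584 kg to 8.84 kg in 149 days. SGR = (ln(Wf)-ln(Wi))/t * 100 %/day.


ln(W_f) = ln(8.84) = 2.1792869
ln(W_i) = ln(1.584) = 0.45995329
ln(W_f) - ln(W_i) = 2.1792869 - 0.45995329 = 1.7193336
SGR = 1.7193336 / 149 * 100 = 1.15392 %/day

1.15392 %/day


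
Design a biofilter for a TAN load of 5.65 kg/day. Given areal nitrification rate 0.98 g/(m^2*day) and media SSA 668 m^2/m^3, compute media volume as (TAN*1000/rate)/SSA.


A = 5.65*1000 / 0.98 = 5765.3061 m^2
V = 5765.3061 / 668 = 8.6307

8.6307 m^3


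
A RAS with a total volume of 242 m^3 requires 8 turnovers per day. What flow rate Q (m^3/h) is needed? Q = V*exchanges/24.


Daily recirculation volume = 242 m^3 * 8 = 1936 m^3/day
Flow rate Q = daily volume / 24 h = 1936 / 24 = 80.6667 m^3/h

80.6667 m^3/h


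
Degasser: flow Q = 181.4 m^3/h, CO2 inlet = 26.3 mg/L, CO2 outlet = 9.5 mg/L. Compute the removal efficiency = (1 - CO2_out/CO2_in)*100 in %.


CO2_out / CO2_in = 9.5 / 26.3 = 0.36121673
Fraction remaining = 0.36121673
efficiency = (1 - 0.36121673) * 100 = 63.8783 %

63.8783 %


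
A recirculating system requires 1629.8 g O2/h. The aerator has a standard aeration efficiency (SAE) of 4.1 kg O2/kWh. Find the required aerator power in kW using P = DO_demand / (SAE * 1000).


SAE in g O2/kWh = 4.1 * 1000 = 4100 g/kWh
P = DO_demand / SAE_g = 1629.8 / 4100 = 0.397512 kW

0.397512 kW


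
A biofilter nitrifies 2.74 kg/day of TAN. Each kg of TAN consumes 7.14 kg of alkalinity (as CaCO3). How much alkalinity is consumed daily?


Alkalinity factor: 7.14 kg CaCO3 consumed per kg TAN nitrified
alk = 2.74 kg TAN * 7.14 = 19.5636 kg CaCO3/day

19.5636 kg CaCO3/day


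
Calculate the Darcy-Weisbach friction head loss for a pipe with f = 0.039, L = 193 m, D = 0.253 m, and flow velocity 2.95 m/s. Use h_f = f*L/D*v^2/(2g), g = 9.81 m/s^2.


v^2 = 2.95^2 = 8.7025 m^2/s^2
L/D = 193/0.253 = 762.84585
h_f = f*(L/D)*v^2/(2g) = 0.039 * 762.84585 * 8.7025 / 19.62 = 13.1961 m

13.1961 m


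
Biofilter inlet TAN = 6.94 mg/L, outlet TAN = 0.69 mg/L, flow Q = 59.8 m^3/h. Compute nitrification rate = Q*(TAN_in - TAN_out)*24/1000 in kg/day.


Concentration drop: TAN_in - TAN_out = 6.94 - 0.69 = 6.25 mg/L
Hourly TAN removed = Q * dTAN = 59.8 m^3/h * 6.25 mg/L = 373.75 g/h  (m^3/h * mg/L = g/h)
Daily TAN removed = 373.75 * 24 = 8970 g/day
Convert to kg/day: 8970 / 1000 = 8.97 kg/day

8.97 kg/day


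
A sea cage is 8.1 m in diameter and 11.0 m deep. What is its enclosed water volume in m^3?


r = d/2 = 8.1/2 = 4.05 m
Base area = pi*r^2 = pi*4.05^2 = 51.529974 m^2
Volume = 51.529974 * 11.0 = 566.83 m^3

566.83 m^3


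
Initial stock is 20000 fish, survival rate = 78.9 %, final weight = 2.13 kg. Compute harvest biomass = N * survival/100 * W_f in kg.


Survivors = 20000 * 78.9/100 = 15780 fish
Harvest biomass = survivors * W_f = 15780 * 2.13 = 33611.4 kg

33611.4 kg


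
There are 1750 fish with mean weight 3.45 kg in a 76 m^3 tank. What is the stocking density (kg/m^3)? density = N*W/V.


Total biomass = 1750 fish * 3.45 kg = 6037.5 kg
Density = total biomass / volume = 6037.5 / 76 = 79.4408 kg/m^3

79.4408 kg/m^3


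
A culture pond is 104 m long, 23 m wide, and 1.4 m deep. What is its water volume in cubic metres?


Base area = L * W = 104 * 23 = 2392 m^2
Volume = area * depth = 2392 * 1.4 = 3348.8 m^3

3348.8 m^3


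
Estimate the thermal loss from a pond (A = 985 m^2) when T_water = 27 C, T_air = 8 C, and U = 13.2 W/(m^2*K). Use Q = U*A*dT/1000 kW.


Temperature difference dT = 27 - 8 = 19 K
Heat loss (W) = U * A * dT = 13.2 * 985 * 19 = 247038 W
Convert to kW: 247038 / 1000 = 247.038 kW

247.038 kW


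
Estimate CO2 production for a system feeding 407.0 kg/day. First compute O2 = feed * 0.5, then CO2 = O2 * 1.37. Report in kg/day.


O2 = 407.0 * 0.5 = 203.5
CO2 = 203.5 * 1.37 = 278.795

278.795 kg/day


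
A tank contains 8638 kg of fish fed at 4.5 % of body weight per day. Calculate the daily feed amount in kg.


Feeding rate fraction = 4.5% / 100 = 0.045
Daily feed = 8638 kg * 0.045 = 388.71 kg/day

388.71 kg/day


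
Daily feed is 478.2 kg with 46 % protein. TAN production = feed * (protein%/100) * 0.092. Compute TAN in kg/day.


Protein in feed = 478.2 * 46/100 = 219.972 kg/day
TAN = protein * 0.092 = 219.972 * 0.092 = 20.237424 kg/day

20.237424 kg/day


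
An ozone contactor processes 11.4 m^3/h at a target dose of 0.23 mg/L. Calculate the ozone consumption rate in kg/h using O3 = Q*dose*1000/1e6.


O3 demand (mg/h) = Q * dose * 1000 = 11.4 * 0.23 * 1000 = 2622 mg/h
Convert mg to kg: 2622 / 1e6 = 0.002622 kg/h

0.002622 kg/h


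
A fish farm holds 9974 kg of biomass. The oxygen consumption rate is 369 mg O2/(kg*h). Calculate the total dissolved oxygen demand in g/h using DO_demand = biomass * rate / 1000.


Total O2 consumption (mg/h) = 9974 kg * 369 mg/(kg*h) = 3680406 mg/h
Convert to g/h: 3680406 / 1000 = 3680.406 g/h

3680.406 g/h


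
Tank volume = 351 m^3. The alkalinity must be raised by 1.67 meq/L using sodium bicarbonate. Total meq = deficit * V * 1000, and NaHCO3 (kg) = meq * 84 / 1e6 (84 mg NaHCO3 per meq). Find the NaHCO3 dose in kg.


Tank volume in L = 351 m^3 * 1000 = 351000 L
Total meq required = 1.67 meq/L * 351000 L = 586170 meq
NaHCO3 mass = 586170 meq * 84 mg/meq / 1e6 = 49.2383 kg

49.2383 kg


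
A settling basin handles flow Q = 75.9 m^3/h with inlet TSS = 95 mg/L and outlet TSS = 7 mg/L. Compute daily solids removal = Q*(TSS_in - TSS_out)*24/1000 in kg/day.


Concentration drop: TSS_in - TSS_out = 95 - 7 = 88 mg/L
Hourly solids removed = Q * dTSS = 75.9 m^3/h * 88 mg/L = 6679.2 g/h  (m^3/h * mg/L = g/h)
Daily solids removed = 6679.2 * 24 = 160300.8 g/day
Convert g to kg: 160300.8 / 1000 = 160.3008 kg/day

160.3008 kg/day


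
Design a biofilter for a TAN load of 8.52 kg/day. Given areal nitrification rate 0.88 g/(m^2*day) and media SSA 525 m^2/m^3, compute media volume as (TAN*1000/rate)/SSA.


A = 8.52*1000 / 0.88 = 9681.8182 m^2
V = 9681.8182 / 525 = 18.4416

18.4416 m^3


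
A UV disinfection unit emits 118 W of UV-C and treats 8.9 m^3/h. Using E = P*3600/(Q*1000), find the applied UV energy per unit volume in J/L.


Energy delivered per hour = 118 W * 3600 s = 424800 J/h
Volume treated per hour = 8.9 m^3/h * 1000 = 8900 L/h
dose = 424800 / 8900 = 47.7303 J/L

47.7303 J/L


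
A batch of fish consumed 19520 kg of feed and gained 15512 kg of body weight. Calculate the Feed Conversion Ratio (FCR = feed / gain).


FCR = feed consumed / weight gained
FCR = 19520 kg / 15512 kg = 1.25838

1.25838


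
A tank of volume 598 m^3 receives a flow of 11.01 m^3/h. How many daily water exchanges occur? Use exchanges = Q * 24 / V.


Daily flow volume = 11.01 m^3/h * 24 h = 264.24 m^3/day
Exchanges = daily flow / tank volume = 264.24 / 598 = 0.441873 exchanges/day

0.441873 exchanges/day


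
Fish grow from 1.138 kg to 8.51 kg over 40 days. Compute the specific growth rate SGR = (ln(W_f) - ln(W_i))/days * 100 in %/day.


ln(W_f) = ln(8.51) = 2.1412419
ln(W_i) = ln(1.138) = 0.12927234
ln(W_f) - ln(W_i) = 2.1412419 - 0.12927234 = 2.0119696
SGR = 2.0119696 / 40 * 100 = 5.02992 %/day

5.02992 %/day


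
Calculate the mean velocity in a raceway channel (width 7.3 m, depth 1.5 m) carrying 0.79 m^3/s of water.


Cross-sectional area = W * d = 7.3 * 1.5 = 10.95 m^2
Velocity = Q / A = 0.79 / 10.95 = 0.0721461 m/s

0.0721461 m/s


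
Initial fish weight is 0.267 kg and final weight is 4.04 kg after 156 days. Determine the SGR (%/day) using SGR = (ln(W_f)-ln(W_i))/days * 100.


ln(W_f) = ln(4.04) = 1.3962447
ln(W_i) = ln(0.267) = -1.3205066
ln(W_f) - ln(W_i) = 1.3962447 - -1.3205066 = 2.7167513
SGR = 2.7167513 / 156 * 100 = 1.74151 %/day

1.74151 %/day


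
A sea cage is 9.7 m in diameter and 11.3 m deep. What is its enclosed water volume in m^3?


r = d/2 = 9.7/2 = 4.85 m
Base area = pi*r^2 = pi*4.85^2 = 73.898113 m^2
Volume = 73.898113 * 11.3 = 835.049 m^3

835.049 m^3


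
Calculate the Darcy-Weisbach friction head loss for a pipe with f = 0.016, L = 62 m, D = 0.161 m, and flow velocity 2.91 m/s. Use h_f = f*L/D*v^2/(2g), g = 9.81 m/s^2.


v^2 = 2.91^2 = 8.4681 m^2/s^2
L/D = 62/0.161 = 385.09317
h_f = f*(L/D)*v^2/(2g) = 0.016 * 385.09317 * 8.4681 / 19.62 = 2.65933 m

2.65933 m


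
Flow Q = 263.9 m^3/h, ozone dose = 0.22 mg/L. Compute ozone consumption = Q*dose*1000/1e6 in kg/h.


O3 demand (mg/h) = Q * dose * 1000 = 263.9 * 0.22 * 1000 = 58058 mg/h
Convert mg to kg: 58058 / 1e6 = 0.058058 kg/h

0.058058 kg/h


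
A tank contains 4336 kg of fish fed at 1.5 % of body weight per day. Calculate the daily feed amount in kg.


Feeding rate fraction = 1.5% / 100 = 0.015
Daily feed = 4336 kg * 0.015 = 65.04 kg/day

65.04 kg/day


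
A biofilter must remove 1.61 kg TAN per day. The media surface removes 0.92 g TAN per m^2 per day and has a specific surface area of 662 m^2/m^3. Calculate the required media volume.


A = 1.61*1000 / 0.92 = 1750 m^2
V = 1750 / 662 = 2.6435

2.6435 m^3


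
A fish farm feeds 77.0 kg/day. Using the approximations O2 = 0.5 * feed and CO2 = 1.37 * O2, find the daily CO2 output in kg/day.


O2 = 77.0 * 0.5 = 38.5
CO2 = 38.5 * 1.37 = 52.745

52.745 kg/day


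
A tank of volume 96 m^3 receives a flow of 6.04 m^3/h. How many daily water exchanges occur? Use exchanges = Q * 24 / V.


Daily flow volume = 6.04 m^3/h * 24 h = 144.96 m^3/day
Exchanges = daily flow / tank volume = 144.96 / 96 = 1.51 exchanges/day

1.51 exchanges/day


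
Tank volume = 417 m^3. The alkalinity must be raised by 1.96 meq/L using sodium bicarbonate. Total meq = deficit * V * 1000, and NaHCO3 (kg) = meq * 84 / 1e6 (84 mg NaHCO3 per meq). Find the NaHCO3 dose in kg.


Tank volume in L = 417 m^3 * 1000 = 417000 L
Total meq required = 1.96 meq/L * 417000 L = 817320 meq
NaHCO3 mass = 817320 meq * 84 mg/meq / 1e6 = 68.6549 kg

68.6549 kg


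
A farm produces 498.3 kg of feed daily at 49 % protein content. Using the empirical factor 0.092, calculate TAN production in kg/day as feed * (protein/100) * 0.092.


Protein in feed = 498.3 * 49/100 = 244.167 kg/day
TAN = protein * 0.092 = 244.167 * 0.092 = 22.463364 kg/day

22.463364 kg/day


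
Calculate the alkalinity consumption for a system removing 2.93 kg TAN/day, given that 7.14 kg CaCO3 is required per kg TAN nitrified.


Alkalinity factor: 7.14 kg CaCO3 consumed per kg TAN nitrified
alk = 2.93 kg TAN * 7.14 = 20.9202 kg CaCO3/day

20.9202 kg CaCO3/day


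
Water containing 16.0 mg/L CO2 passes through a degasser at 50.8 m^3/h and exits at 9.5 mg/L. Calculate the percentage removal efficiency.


CO2_out / CO2_in = 9.5 / 16.0 = 0.59375
Fraction remaining = 0.59375
efficiency = (1 - 0.59375) * 100 = 40.625 %

40.625 %


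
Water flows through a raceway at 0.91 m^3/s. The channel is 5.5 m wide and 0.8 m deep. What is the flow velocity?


Cross-sectional area = W * d = 5.5 * 0.8 = 4.4 m^2
Velocity = Q / A = 0.91 / 4.4 = 0.206818 m/s

0.206818 m/s


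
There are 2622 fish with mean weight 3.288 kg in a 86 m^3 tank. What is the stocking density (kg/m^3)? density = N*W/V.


Total biomass = 2622 fish * 3.288 kg = 8621.136 kg
Density = total biomass / volume = 8621.136 / 86 = 100.246 kg/m^3

100.246 kg/m^3


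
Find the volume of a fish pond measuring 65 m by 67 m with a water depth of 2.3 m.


Base area = L * W = 65 * 67 = 4355 m^2
Volume = area * depth = 4355 * 2.3 = 10016.5 m^3

10016.5 m^3


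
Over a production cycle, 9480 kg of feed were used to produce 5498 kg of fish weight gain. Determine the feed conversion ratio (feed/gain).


FCR = feed consumed / weight gained
FCR = 9480 kg / 5498 kg = 1.72426

1.72426


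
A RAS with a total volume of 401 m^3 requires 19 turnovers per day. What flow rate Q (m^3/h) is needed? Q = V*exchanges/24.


Daily recirculation volume = 401 m^3 * 19 = 7619 m^3/day
Flow rate Q = daily volume / 24 h = 7619 / 24 = 317.458 m^3/h

317.458 m^3/h


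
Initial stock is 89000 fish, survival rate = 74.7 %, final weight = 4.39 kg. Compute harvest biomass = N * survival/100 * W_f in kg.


Survivors = 89000 * 74.7/100 = 66483 fish
Harvest biomass = survivors * W_f = 66483 * 4.39 = 291860.37 kg

291860.37 kg


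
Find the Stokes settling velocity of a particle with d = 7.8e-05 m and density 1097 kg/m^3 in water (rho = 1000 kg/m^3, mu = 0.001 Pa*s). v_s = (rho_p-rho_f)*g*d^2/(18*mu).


Density difference: rho_p - rho_f = 1097 - 1000 = 97 kg/m^3
d^2 = (7.8e-05)^2 = 6.084e-09 m^2
Numerator = (rho_p - rho_f) * g * d^2 = 97 * 9.81 * 6.084e-09 = 5.7893519e-06
Denominator = 18 * mu = 18 * 0.001 = 0.018
v_s = 5.7893519e-06 / 0.018 = 3.21631e-04 m/s
Check: Re = rho_f * v_s * d / mu = 1000 * 3.21631e-04 * 7.8e-05 / 0.001 = 0.0251 < 1, so Stokes' law applies.

3.21631e-04 m/s


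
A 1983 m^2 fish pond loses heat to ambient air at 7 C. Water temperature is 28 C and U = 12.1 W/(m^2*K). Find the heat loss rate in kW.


Temperature difference dT = 28 - 7 = 21 K
Heat loss (W) = U * A * dT = 12.1 * 1983 * 21 = 503880.3 W
Convert to kW: 503880.3 / 1000 = 503.8803 kW

503.8803 kW


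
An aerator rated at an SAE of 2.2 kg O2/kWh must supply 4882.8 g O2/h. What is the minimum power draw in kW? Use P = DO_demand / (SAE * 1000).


SAE in g O2/kWh = 2.2 * 1000 = 2200 g/kWh
P = DO_demand / SAE_g = 4882.8 / 2200 = 2.21945 kW

2.21945 kW


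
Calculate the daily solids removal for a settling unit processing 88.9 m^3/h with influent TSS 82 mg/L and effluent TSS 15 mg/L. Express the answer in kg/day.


Concentration drop: TSS_in - TSS_out = 82 - 15 = 67 mg/L
Hourly solids removed = Q * dTSS = 88.9 m^3/h * 67 mg/L = 5956.3 g/h  (m^3/h * mg/L = g/h)
Daily solids removed = 5956.3 * 24 = 142951.2 g/day
Convert g to kg: 142951.2 / 1000 = 142.9512 kg/day

142.9512 kg/day


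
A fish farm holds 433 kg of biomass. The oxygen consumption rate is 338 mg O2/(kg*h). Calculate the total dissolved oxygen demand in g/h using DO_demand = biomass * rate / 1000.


Total O2 consumption (mg/h) = 433 kg * 338 mg/(kg*h) = 146354 mg/h
Convert to g/h: 146354 / 1000 = 146.354 g/h

146.354 g/h


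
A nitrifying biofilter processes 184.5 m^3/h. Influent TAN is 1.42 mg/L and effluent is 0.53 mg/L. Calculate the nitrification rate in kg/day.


Concentration drop: TAN_in - TAN_out = 1.42 - 0.53 = 0.89 mg/L
Hourly TAN removed = Q * dTAN = 184.5 m^3/h * 0.89 mg/L = 164.205 g/h  (m^3/h * mg/L = g/h)
Daily TAN removed = 164.205 * 24 = 3940.92 g/day
Convert to kg/day: 3940.92 / 1000 = 3.94092 kg/day

3.94092 kg/day


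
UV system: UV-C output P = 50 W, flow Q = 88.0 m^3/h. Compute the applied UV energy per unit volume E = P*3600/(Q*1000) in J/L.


Energy delivered per hour = 50 W * 3600 s = 180000 J/h
Volume treated per hour = 88.0 m^3/h * 1000 = 88000 L/h
dose = 180000 / 88000 = 2.04545 J/L

2.04545 J/L


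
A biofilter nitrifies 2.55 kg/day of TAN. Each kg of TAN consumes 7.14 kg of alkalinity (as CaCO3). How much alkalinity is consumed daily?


Alkalinity factor: 7.14 kg CaCO3 consumed per kg TAN nitrified
alk = 2.55 kg TAN * 7.14 = 18.207 kg CaCO3/day

18.207 kg CaCO3/day


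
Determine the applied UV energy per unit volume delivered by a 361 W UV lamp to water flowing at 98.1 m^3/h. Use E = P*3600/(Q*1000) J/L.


Energy delivered per hour = 361 W * 3600 s = 1299600 J/h
Volume treated per hour = 98.1 m^3/h * 1000 = 98100 L/h
dose = 1299600 / 98100 = 13.2477 J/L

13.2477 J/L


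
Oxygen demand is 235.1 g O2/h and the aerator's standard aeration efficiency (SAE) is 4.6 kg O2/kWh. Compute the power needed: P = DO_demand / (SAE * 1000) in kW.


SAE in g O2/kWh = 4.6 * 1000 = 4600 g/kWh
P = DO_demand / SAE_g = 235.1 / 4600 = 0.0511087 kW

0.0511087 kW


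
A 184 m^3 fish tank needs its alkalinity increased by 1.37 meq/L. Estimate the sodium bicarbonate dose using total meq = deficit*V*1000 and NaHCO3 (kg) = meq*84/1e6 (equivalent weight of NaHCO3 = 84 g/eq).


Tank volume in L = 184 m^3 * 1000 = 184000 L
Total meq required = 1.37 meq/L * 184000 L = 252080 meq
NaHCO3 mass = 252080 meq * 84 mg/meq / 1e6 = 21.1747 kg

21.1747 kg


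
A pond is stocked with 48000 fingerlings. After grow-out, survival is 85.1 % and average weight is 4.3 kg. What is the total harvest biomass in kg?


Survivors = 48000 * 85.1/100 = 40848 fish
Harvest biomass = survivors * W_f = 40848 * 4.3 = 175646.4 kg

175646.4 kg


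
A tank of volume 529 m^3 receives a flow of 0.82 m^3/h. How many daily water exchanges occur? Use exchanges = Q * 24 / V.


Daily flow volume = 0.82 m^3/h * 24 h = 19.68 m^3/day
Exchanges = daily flow / tank volume = 19.68 / 529 = 0.0372023 exchanges/day

0.0372023 exchanges/day


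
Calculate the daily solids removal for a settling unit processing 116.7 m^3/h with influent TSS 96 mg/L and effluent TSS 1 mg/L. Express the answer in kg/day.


Concentration drop: TSS_in - TSS_out = 96 - 1 = 95 mg/L
Hourly solids removed = Q * dTSS = 116.7 m^3/h * 95 mg/L = 11086.5 g/h  (m^3/h * mg/L = g/h)
Daily solids removed = 11086.5 * 24 = 266076 g/day
Convert g to kg: 266076 / 1000 = 266.076 kg/day

266.076 kg/day


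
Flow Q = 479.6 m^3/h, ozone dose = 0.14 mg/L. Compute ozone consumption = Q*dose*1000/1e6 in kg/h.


O3 demand (mg/h) = Q * dose * 1000 = 479.6 * 0.14 * 1000 = 67144 mg/h
Convert mg to kg: 67144 / 1e6 = 0.067144 kg/h

0.067144 kg/h


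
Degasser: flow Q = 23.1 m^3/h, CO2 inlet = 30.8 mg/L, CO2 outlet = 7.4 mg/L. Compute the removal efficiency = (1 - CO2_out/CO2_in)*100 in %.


CO2_out / CO2_in = 7.4 / 30.8 = 0.24025974
Fraction remaining = 0.24025974
efficiency = (1 - 0.24025974) * 100 = 75.974 %

75.974 %


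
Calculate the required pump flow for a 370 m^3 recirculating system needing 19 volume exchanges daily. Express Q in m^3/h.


Daily recirculation volume = 370 m^3 * 19 = 7030 m^3/day
Flow rate Q = daily volume / 24 h = 7030 / 24 = 292.917 m^3/h

292.917 m^3/h


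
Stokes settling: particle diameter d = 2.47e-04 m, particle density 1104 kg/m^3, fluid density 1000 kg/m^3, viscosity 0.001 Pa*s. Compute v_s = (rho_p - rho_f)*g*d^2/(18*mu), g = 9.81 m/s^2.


Density difference: rho_p - rho_f = 1104 - 1000 = 104 kg/m^3
d^2 = (2.47e-04)^2 = 6.1009e-08 m^2
Numerator = (rho_p - rho_f) * g * d^2 = 104 * 9.81 * 6.1009e-08 = 6.2243822e-05
Denominator = 18 * mu = 18 * 0.001 = 0.018
v_s = 6.2243822e-05 / 0.018 = 0.00345799 m/s
Check: Re = rho_f * v_s * d / mu = 1000 * 0.00345799 * 2.47e-04 / 0.001 = 0.854 < 1, so Stokes' law applies.

0.00345799 m/s


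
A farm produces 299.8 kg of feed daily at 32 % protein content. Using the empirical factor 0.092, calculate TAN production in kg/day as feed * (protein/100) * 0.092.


Protein in feed = 299.8 * 32/100 = 95.936 kg/day
TAN = protein * 0.092 = 95.936 * 0.092 = 8.826112 kg/day

8.826112 kg/day


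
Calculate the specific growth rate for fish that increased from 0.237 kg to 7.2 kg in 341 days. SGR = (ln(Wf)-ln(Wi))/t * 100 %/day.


ln(W_f) = ln(7.2) = 1.974081
ln(W_i) = ln(0.237) = -1.4396951
ln(W_f) - ln(W_i) = 1.974081 - -1.4396951 = 3.4137761
SGR = 3.4137761 / 341 * 100 = 1.00111 %/day

1.00111 %/day


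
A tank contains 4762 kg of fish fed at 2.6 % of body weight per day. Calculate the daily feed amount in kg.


Feeding rate fraction = 2.6% / 100 = 0.026
Daily feed = 4762 kg * 0.026 = 123.812 kg/day

123.812 kg/day


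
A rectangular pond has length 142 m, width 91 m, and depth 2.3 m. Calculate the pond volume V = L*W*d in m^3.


Base area = L * W = 142 * 91 = 12922 m^2
Volume = area * depth = 12922 * 2.3 = 29720.6 m^3

29720.6 m^3


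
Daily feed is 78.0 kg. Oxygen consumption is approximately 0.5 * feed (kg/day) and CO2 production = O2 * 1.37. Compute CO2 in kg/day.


O2 = 78.0 * 0.5 = 39
CO2 = 39 * 1.37 = 53.43

53.43 kg/day


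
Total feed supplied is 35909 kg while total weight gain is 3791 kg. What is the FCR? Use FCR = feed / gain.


FCR = feed consumed / weight gained
FCR = 35909 kg / 3791 kg = 9.47217

9.47217


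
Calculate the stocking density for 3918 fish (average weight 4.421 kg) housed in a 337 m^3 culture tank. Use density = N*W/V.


Total biomass = 3918 fish * 4.421 kg = 17321.478 kg
Density = total biomass / volume = 17321.478 / 337 = 51.399 kg/m^3

51.399 kg/m^3


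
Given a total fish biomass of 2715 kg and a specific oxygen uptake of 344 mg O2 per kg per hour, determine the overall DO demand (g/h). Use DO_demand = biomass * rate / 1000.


Total O2 consumption (mg/h) = 2715 kg * 344 mg/(kg*h) = 933960 mg/h
Convert to g/h: 933960 / 1000 = 933.96 g/h

933.96 g/h


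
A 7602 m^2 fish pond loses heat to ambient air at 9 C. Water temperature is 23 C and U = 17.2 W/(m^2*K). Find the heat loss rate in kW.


Temperature difference dT = 23 - 9 = 14 K
Heat loss (W) = U * A * dT = 17.2 * 7602 * 14 = 1830561.6 W
Convert to kW: 1830561.6 / 1000 = 1830.5616 kW

1830.5616 kW


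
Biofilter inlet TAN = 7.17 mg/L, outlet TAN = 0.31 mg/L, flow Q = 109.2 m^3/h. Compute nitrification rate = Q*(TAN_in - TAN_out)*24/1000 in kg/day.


Concentration drop: TAN_in - TAN_out = 7.17 - 0.31 = 6.86 mg/L
Hourly TAN removed = Q * dTAN = 109.2 m^3/h * 6.86 mg/L = 749.112 g/h  (m^3/h * mg/L = g/h)
Daily TAN removed = 749.112 * 24 = 17978.688 g/day
Convert to kg/day: 17978.688 / 1000 = 17.978688 kg/day

17.978688 kg/day


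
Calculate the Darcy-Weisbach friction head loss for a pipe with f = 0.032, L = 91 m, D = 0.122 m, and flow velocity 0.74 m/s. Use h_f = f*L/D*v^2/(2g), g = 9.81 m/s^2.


v^2 = 0.74^2 = 0.5476 m^2/s^2
L/D = 91/0.122 = 745.90164
h_f = f*(L/D)*v^2/(2g) = 0.032 * 745.90164 * 0.5476 / 19.62 = 0.666187 m

0.666187 m


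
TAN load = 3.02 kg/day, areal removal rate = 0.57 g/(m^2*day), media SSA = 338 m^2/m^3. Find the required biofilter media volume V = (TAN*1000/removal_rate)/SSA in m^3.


A = 3.02*1000 / 0.57 = 5298.2456 m^2
V = 5298.2456 / 338 = 15.6753

15.6753 m^3


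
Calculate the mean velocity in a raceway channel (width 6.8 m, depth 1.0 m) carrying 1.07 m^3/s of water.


Cross-sectional area = W * d = 6.8 * 1.0 = 6.8 m^2
Velocity = Q / A = 1.07 / 6.8 = 0.157353 m/s

0.157353 m/s


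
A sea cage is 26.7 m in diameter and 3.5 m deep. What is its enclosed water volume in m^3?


r = d/2 = 26.7/2 = 13.35 m
Base area = pi*r^2 = pi*13.35^2 = 559.9025 m^2
Volume = 559.9025 * 3.5 = 1959.66 m^3

1959.66 m^3


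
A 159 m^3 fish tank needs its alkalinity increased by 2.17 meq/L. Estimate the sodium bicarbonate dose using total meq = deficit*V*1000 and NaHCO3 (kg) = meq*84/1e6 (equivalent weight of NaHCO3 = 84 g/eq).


Tank volume in L = 159 m^3 * 1000 = 159000 L
Total meq required = 2.17 meq/L * 159000 L = 345030 meq
NaHCO3 mass = 345030 meq * 84 mg/meq / 1e6 = 28.9825 kg

28.9825 kg


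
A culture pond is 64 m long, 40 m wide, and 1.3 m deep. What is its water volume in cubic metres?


Base area = L * W = 64 * 40 = 2560 m^2
Volume = area * depth = 2560 * 1.3 = 3328 m^3

3328 m^3


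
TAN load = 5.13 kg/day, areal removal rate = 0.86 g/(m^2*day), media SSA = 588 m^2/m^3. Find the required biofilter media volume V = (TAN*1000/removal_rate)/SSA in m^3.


A = 5.13*1000 / 0.86 = 5965.1163 m^2
V = 5965.1163 / 588 = 10.1448

10.1448 m^3


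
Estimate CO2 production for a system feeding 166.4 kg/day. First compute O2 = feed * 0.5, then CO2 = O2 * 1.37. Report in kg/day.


O2 = 166.4 * 0.5 = 83.2
CO2 = 83.2 * 1.37 = 113.984

113.984 kg/day


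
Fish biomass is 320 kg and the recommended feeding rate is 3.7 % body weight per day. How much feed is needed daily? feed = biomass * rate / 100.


Feeding rate fraction = 3.7% / 100 = 0.037
Daily feed = 320 kg * 0.037 = 11.84 kg/day

11.84 kg/day


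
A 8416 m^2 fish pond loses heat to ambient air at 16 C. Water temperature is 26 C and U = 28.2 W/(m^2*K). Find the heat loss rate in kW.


Temperature difference dT = 26 - 16 = 10 K
Heat loss (W) = U * A * dT = 28.2 * 8416 * 10 = 2373312 W
Convert to kW: 2373312 / 1000 = 2373.312 kW

2373.312 kW
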